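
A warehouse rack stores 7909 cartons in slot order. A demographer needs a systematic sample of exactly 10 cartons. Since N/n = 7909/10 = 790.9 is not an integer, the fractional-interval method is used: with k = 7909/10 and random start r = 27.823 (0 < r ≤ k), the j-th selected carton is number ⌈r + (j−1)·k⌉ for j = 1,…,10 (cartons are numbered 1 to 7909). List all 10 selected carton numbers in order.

j=1: r + 0k = 27.823 → ⌈·⌉ = 28
j=2: r + 1k = 818.723 → ⌈·⌉ = 819
j=3: r + 2k = 1609.623 → ⌈·⌉ = 1610
j=4: r + 3k = 2400.523 → ⌈·⌉ = 2401
j=5: r + 4k = 3191.423 → ⌈·⌉ = 3192
j=6: r + 5k = 3982.323 → ⌈·⌉ = 3983
j=7: r + 6k = 4773.223 → ⌈·⌉ = 4774
j=8: r + 7k = 5564.123 → ⌈·⌉ = 5565
j=9: r + 8k = 6355.023 → ⌈·⌉ = 6356
j=10: r + 9k = 7145.923 → ⌈·⌉ = 7146

28, 819, 1610, 2401, 3192, 3983, 4774, 5565, 6356, 7146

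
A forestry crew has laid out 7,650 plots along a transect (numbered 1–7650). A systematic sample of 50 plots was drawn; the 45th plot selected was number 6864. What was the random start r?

k = 7650/50 = 153
r = 6864 − (45−1)×153 = 6864 − 6732 = 132

132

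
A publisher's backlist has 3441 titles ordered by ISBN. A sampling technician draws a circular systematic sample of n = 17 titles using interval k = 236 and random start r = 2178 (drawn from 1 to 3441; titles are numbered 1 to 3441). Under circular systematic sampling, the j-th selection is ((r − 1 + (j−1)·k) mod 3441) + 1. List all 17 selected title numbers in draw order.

Selection 1: 2178
Selection 2: 2178 + 236 = 2414
Selection 3: 2414 + 236 = 2650
Selection 4: 2650 + 236 = 2886
Selection 5: 2886 + 236 = 3122
Selection 6: 3122 + 236 = 3358
Selection 7: 3358 + 236 = 3594 → 3594 − 3441 = 153
Selection 8: 153 + 236 = 389
Selection 9: 389 + 236 = 625
Selection 10: 625 + 236 = 861
Selection 11: 861 + 236 = 1097
Selection 12: 1097 + 236 = 1333
Selection 13: 1333 + 236 = 1569
Selection 14: 1569 + 236 = 1805
Selection 15: 1805 + 236 = 2041
Selection 16: 2041 + 236 = 2277
Selection 17: 2277 + 236 = 2513

2178, 2414, 2650, 2886, 3122, 3358, 153, 389, 625, 861, 1097, 1333, 1569, 1805, 2041, 2277, 2513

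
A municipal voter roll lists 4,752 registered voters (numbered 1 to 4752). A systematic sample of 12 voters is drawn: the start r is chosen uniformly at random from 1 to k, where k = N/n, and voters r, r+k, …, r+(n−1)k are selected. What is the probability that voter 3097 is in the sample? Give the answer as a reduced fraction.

1/396

k = 4752/12 = 396.
Voter 3097 is selected iff r ≡ 3097 (mod 396); exactly one such r in {1,…,396}.
Inclusion probability = 1/396.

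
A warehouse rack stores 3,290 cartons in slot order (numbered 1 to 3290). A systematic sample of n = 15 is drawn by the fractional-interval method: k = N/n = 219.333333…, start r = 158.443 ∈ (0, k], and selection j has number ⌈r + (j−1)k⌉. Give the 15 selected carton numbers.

j=1: r + 0k = 158.443 → ⌈·⌉ = 159
j=2: r + 1k = 377.776333… → ⌈·⌉ = 378
j=3: r + 2k = 597.109666… → ⌈·⌉ = 598
j=4: r + 3k = 816.443 → ⌈·⌉ = 817
j=5: r + 4k = 1035.776333… → ⌈·⌉ = 1036
j=6: r + 5k = 1255.109666… → ⌈·⌉ = 1256
j=7: r + 6k = 1474.443 → ⌈·⌉ = 1475
j=8: r + 7k = 1693.776333… → ⌈·⌉ = 1694
j=9: r + 8k = 1913.109666… → ⌈·⌉ = 1914
j=10: r + 9k = 2132.443 → ⌈·⌉ = 2133
j=11: r + 10k = 2351.776333… → ⌈·⌉ = 2352
j=12: r + 11k = 2571.109666… → ⌈·⌉ = 2572
j=13: r + 12k = 2790.443 → ⌈·⌉ = 2791
j=14: r + 13k = 3009.776333… → ⌈·⌉ = 3010
j=15: r + 14k = 3229.109666… → ⌈·⌉ = 3230

159, 378, 598, 817, 1036, 1256, 1475, 1694, 1914, 2133, 2352, 2572, 2791, 3010, 3230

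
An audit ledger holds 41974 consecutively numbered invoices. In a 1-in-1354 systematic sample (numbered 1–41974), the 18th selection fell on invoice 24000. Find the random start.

k = 1354
r = 24000 − (18−1)×1354 = 24000 − 23018 = 982

982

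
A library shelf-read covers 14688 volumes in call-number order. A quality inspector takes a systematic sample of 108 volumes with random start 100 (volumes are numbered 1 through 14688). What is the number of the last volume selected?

14652

k = 14688/108 = 136
108th selection = r + (108−1)·k = 100 + 107×136 = 100 + 14552 = 14652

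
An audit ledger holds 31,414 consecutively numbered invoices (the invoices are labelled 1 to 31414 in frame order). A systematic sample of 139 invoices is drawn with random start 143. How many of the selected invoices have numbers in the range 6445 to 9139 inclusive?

k = 31414/139 = 226
First selection ≥ 6445: 143 + ⌈(6445−143)/226⌉·226 = 143 + 28×226 = 6471
Last selection ≤ 9139: 143 + ⌊(9139−143)/226⌋·226 = 143 + 39×226 = 8957
Count = 39 − 28 + 1 = 12

12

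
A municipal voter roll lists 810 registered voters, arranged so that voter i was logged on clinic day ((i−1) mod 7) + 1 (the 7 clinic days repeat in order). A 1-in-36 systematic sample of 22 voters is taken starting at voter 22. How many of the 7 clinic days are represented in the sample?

Consecutive selections differ by k = 36, so their clinic day numbers differ by 36 mod 7 = 1.
gcd(36, 7) = 1, so the sample visits 7/1 = 7 distinct residues mod 7.
Start 22 is clinic day 1; the clinic days hit are 1, 2, 3, 4, 5, 6, 7.

7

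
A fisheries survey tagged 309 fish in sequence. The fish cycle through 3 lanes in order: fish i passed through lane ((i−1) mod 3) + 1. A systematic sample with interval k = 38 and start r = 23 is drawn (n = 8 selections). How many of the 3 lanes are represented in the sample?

3

Consecutive selections differ by k = 38, so their lane numbers differ by 38 mod 3 = 2.
gcd(38, 3) = 1, so the sample visits 3/1 = 3 distinct residues mod 3.
Start 23 is lane 2; the lanes hit are 1, 2, 3.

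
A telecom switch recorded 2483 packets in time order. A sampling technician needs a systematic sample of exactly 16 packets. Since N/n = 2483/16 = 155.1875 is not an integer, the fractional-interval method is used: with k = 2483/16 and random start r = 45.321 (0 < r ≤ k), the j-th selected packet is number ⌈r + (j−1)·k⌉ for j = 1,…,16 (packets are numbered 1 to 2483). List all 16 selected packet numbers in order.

j=1: r + 0k = 45.321 → ⌈·⌉ = 46
j=2: r + 1k = 200.5085 → ⌈·⌉ = 201
j=3: r + 2k = 355.696 → ⌈·⌉ = 356
j=4: r + 3k = 510.8835 → ⌈·⌉ = 511
j=5: r + 4k = 666.071 → ⌈·⌉ = 667
j=6: r + 5k = 821.2585 → ⌈·⌉ = 822
j=7: r + 6k = 976.446 → ⌈·⌉ = 977
j=8: r + 7k = 1131.6335 → ⌈·⌉ = 1132
j=9: r + 8k = 1286.821 → ⌈·⌉ = 1287
j=10: r + 9k = 1442.0085 → ⌈·⌉ = 1443
j=11: r + 10k = 1597.196 → ⌈·⌉ = 1598
j=12: r + 11k = 1752.3835 → ⌈·⌉ = 1753
j=13: r + 12k = 1907.571 → ⌈·⌉ = 1908
j=14: r + 13k = 2062.7585 → ⌈·⌉ = 2063
j=15: r + 14k = 2217.946 → ⌈·⌉ = 2218
j=16: r + 15k = 2373.1335 → ⌈·⌉ = 2374

46, 201, 356, 511, 667, 822, 977, 1132, 1287, 1443, 1598, 1753, 1908, 2063, 2218, 2374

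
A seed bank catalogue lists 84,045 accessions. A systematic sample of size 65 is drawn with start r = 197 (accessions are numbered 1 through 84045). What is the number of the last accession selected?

82949

k = 84045/65 = 1293
65th selection = r + (65−1)·k = 197 + 64×1293 = 197 + 82752 = 82949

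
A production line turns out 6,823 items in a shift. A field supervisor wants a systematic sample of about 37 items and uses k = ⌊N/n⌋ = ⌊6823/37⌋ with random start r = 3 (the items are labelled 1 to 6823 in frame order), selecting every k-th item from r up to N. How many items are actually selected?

38

k = ⌊6823/37⌋ = 184
Achieved size = ⌊(6823 − 3)/184⌋ + 1 = ⌊6820/184⌋ + 1 = 37 + 1 = 38
(last selection: 3 + 37×184 = 6811 ≤ 6823; next would be 6995 > 6823)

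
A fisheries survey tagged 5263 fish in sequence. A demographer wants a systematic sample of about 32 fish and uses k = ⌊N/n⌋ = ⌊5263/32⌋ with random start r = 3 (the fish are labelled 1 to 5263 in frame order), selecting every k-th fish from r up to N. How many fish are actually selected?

33

k = ⌊5263/32⌋ = 164
Achieved size = ⌊(5263 − 3)/164⌋ + 1 = ⌊5260/164⌋ + 1 = 32 + 1 = 33
(last selection: 3 + 32×164 = 5251 ≤ 5263; next would be 5415 > 5263)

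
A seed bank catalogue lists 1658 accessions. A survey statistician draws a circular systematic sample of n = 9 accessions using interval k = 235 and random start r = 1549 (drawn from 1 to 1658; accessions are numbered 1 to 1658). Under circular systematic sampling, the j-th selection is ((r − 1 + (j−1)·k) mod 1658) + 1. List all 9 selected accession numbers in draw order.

1549, 126, 361, 596, 831, 1066, 1301, 1536, 113

Selection 1: 1549
Selection 2: 1549 + 235 = 1784 → 1784 − 1658 = 126
Selection 3: 126 + 235 = 361
Selection 4: 361 + 235 = 596
Selection 5: 596 + 235 = 831
Selection 6: 831 + 235 = 1066
Selection 7: 1066 + 235 = 1301
Selection 8: 1301 + 235 = 1536
Selection 9: 1536 + 235 = 1771 → 1771 − 1658 = 113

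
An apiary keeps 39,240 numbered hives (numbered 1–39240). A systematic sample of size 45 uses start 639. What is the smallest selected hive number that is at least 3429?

4127

k = 39240/45 = 872
Steps past start: ⌈(3429 − 639)/872⌉ = ⌈2790/872⌉ = 4
Selected hive: 639 + 4×872 = 4127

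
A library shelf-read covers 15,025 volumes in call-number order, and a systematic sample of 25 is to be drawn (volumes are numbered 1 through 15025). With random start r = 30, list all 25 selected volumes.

k = N/n = 15025/25 = 601
volume 1: 30
volume 2: 30 + 601 = 631
volume 3: 631 + 601 = 1232
volume 4: 1232 + 601 = 1833
volume 5: 1833 + 601 = 2434
volume 6: 2434 + 601 = 3035
volume 7: 3035 + 601 = 3636
volume 8: 3636 + 601 = 4237
volume 9: 4237 + 601 = 4838
volume 10: 4838 + 601 = 5439
volume 11: 5439 + 601 = 6040
volume 12: 6040 + 601 = 6641
volume 13: 6641 + 601 = 7242
volume 14: 7242 + 601 = 7843
volume 15: 7843 + 601 = 8444
volume 16: 8444 + 601 = 9045
volume 17: 9045 + 601 = 9646
volume 18: 9646 + 601 = 10247
volume 19: 10247 + 601 = 10848
volume 20: 10848 + 601 = 11449
volume 21: 11449 + 601 = 12050
volume 22: 12050 + 601 = 12651
volume 23: 12651 + 601 = 13252
volume 24: 13252 + 601 = 13853
volume 25: 13853 + 601 = 14454

30, 631, 1232, 1833, 2434, 3035, 3636, 4237, 4838, 5439, 6040, 6641, 7242, 7843, 8444, 9045, 9646, 10247, 10848, 11449, 12050, 12651, 13252, 13853, 14454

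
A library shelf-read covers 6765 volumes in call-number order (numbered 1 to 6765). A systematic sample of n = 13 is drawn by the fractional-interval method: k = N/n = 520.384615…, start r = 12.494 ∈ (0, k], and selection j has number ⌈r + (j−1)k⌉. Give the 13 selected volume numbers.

j=1: r + 0k = 12.494 → ⌈·⌉ = 13
j=2: r + 1k = 532.878615… → ⌈·⌉ = 533
j=3: r + 2k = 1053.263230… → ⌈·⌉ = 1054
j=4: r + 3k = 1573.647846… → ⌈·⌉ = 1574
j=5: r + 4k = 2094.032461… → ⌈·⌉ = 2095
j=6: r + 5k = 2614.417076… → ⌈·⌉ = 2615
j=7: r + 6k = 3134.801692… → ⌈·⌉ = 3135
j=8: r + 7k = 3655.186307… → ⌈·⌉ = 3656
j=9: r + 8k = 4175.570923… → ⌈·⌉ = 4176
j=10: r + 9k = 4695.955538… → ⌈·⌉ = 4696
j=11: r + 10k = 5216.340153… → ⌈·⌉ = 5217
j=12: r + 11k = 5736.724769… → ⌈·⌉ = 5737
j=13: r + 12k = 6257.109384… → ⌈·⌉ = 6258

13, 533, 1054, 1574, 2095, 2615, 3135, 3656, 4176, 4696, 5217, 5737, 6258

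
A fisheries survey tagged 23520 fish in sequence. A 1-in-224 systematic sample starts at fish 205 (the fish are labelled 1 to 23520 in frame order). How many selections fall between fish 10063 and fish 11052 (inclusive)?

4

k = 224
First selection ≥ 10063: 205 + ⌈(10063−205)/224⌉·224 = 205 + 45×224 = 10285
Last selection ≤ 11052: 205 + ⌊(11052−205)/224⌋·224 = 205 + 48×224 = 10957
Count = 48 − 45 + 1 = 4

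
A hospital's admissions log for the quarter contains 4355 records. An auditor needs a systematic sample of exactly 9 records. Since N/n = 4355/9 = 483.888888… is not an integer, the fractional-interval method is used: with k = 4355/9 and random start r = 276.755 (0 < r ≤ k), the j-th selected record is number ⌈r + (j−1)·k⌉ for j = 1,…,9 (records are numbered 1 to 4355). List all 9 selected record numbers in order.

j=1: r + 0k = 276.755 → ⌈·⌉ = 277
j=2: r + 1k = 760.643888… → ⌈·⌉ = 761
j=3: r + 2k = 1244.532777… → ⌈·⌉ = 1245
j=4: r + 3k = 1728.421666… → ⌈·⌉ = 1729
j=5: r + 4k = 2212.310555… → ⌈·⌉ = 2213
j=6: r + 5k = 2696.199444… → ⌈·⌉ = 2697
j=7: r + 6k = 3180.088333… → ⌈·⌉ = 3181
j=8: r + 7k = 3663.977222… → ⌈·⌉ = 3664
j=9: r + 8k = 4147.866111… → ⌈·⌉ = 4148

277, 761, 1245, 1729, 2213, 2697, 3181, 3664, 4148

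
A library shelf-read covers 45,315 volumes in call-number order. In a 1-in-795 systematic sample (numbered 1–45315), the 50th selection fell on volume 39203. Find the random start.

248

k = 795
r = 39203 − (50−1)×795 = 39203 − 38955 = 248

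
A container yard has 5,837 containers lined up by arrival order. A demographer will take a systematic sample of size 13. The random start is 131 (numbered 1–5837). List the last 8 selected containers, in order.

k = N/n = 5837/13 = 449
6th selection = 131 + 5×449 = 2376
7th: 2376 + 449 = 2825
8th: 2825 + 449 = 3274
9th: 3274 + 449 = 3723
10th: 3723 + 449 = 4172
11th: 4172 + 449 = 4621
12th: 4621 + 449 = 5070
13th: 5070 + 449 = 5519

2376, 2825, 3274, 3723, 4172, 4621, 5070, 5519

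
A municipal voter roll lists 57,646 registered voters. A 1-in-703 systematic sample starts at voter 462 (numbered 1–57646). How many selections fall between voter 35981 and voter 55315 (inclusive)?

k = 703
First selection ≥ 35981: 462 + ⌈(35981−462)/703⌉·703 = 462 + 51×703 = 36315
Last selection ≤ 55315: 462 + ⌊(55315−462)/703⌋·703 = 462 + 78×703 = 55296
Count = 78 − 51 + 1 = 28

28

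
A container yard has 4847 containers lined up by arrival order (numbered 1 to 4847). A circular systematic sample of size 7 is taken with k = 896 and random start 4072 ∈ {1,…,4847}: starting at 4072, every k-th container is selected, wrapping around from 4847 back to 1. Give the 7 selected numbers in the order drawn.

Selection 1: 4072
Selection 2: 4072 + 896 = 4968 → 4968 − 4847 = 121
Selection 3: 121 + 896 = 1017
Selection 4: 1017 + 896 = 1913
Selection 5: 1913 + 896 = 2809
Selection 6: 2809 + 896 = 3705
Selection 7: 3705 + 896 = 4601

4072, 121, 1017, 1913, 2809, 3705, 4601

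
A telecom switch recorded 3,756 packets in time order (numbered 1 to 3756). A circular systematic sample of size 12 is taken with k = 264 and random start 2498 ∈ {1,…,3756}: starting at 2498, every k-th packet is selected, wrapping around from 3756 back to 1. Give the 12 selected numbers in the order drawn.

2498, 2762, 3026, 3290, 3554, 62, 326, 590, 854, 1118, 1382, 1646

Selection 1: 2498
Selection 2: 2498 + 264 = 2762
Selection 3: 2762 + 264 = 3026
Selection 4: 3026 + 264 = 3290
Selection 5: 3290 + 264 = 3554
Selection 6: 3554 + 264 = 3818 → 3818 − 3756 = 62
Selection 7: 62 + 264 = 326
Selection 8: 326 + 264 = 590
Selection 9: 590 + 264 = 854
Selection 10: 854 + 264 = 1118
Selection 11: 1118 + 264 = 1382
Selection 12: 1382 + 264 = 1646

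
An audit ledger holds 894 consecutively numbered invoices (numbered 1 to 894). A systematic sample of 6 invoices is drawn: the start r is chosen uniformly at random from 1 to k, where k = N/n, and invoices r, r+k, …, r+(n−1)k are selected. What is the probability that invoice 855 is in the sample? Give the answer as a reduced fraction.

k = 894/6 = 149.
Invoice 855 is selected iff r ≡ 855 (mod 149); exactly one such r in {1,…,149}.
Inclusion probability = 1/149.

1/149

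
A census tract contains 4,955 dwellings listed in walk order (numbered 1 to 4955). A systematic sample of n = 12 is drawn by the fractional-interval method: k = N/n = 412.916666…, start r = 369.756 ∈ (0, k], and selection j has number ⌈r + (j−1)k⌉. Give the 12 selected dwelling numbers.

j=1: r + 0k = 369.756 → ⌈·⌉ = 370
j=2: r + 1k = 782.672666… → ⌈·⌉ = 783
j=3: r + 2k = 1195.589333… → ⌈·⌉ = 1196
j=4: r + 3k = 1608.506 → ⌈·⌉ = 1609
j=5: r + 4k = 2021.422666… → ⌈·⌉ = 2022
j=6: r + 5k = 2434.339333… → ⌈·⌉ = 2435
j=7: r + 6k = 2847.256 → ⌈·⌉ = 2848
j=8: r + 7k = 3260.172666… → ⌈·⌉ = 3261
j=9: r + 8k = 3673.089333… → ⌈·⌉ = 3674
j=10: r + 9k = 4086.006 → ⌈·⌉ = 4087
j=11: r + 10k = 4498.922666… → ⌈·⌉ = 4499
j=12: r + 11k = 4911.839333… → ⌈·⌉ = 4912

370, 783, 1196, 1609, 2022, 2435, 2848, 3261, 3674, 4087, 4499, 4912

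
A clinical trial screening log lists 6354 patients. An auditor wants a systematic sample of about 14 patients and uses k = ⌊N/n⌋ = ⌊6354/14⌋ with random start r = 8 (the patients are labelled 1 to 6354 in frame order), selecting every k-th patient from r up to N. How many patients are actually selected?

k = ⌊6354/14⌋ = 453
Achieved size = ⌊(6354 − 8)/453⌋ + 1 = ⌊6346/453⌋ + 1 = 14 + 1 = 15
(last selection: 8 + 14×453 = 6350 ≤ 6354; next would be 6803 > 6354)

15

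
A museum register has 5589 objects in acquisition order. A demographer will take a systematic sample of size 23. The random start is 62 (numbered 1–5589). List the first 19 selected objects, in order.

62, 305, 548, 791, 1034, 1277, 1520, 1763, 2006, 2249, 2492, 2735, 2978, 3221, 3464, 3707, 3950, 4193, 4436

k = N/n = 5589/23 = 243
object 1: 62
object 2: 62 + 243 = 305
object 3: 305 + 243 = 548
object 4: 548 + 243 = 791
object 5: 791 + 243 = 1034
object 6: 1034 + 243 = 1277
object 7: 1277 + 243 = 1520
object 8: 1520 + 243 = 1763
object 9: 1763 + 243 = 2006
object 10: 2006 + 243 = 2249
object 11: 2249 + 243 = 2492
object 12: 2492 + 243 = 2735
object 13: 2735 + 243 = 2978
object 14: 2978 + 243 = 3221
object 15: 3221 + 243 = 3464
object 16: 3464 + 243 = 3707
object 17: 3707 + 243 = 3950
object 18: 3950 + 243 = 4193
object 19: 4193 + 243 = 4436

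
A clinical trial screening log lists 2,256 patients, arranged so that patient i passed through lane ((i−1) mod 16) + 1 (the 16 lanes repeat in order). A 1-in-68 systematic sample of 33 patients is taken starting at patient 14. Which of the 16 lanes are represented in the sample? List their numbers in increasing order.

Consecutive selections differ by k = 68, so their lane numbers differ by 68 mod 16 = 4.
gcd(68, 16) = 4, so the sample visits 16/4 = 4 distinct residues mod 16.
Start 14 is lane 14; the lanes hit are 2, 6, 10, 14.

2, 6, 10, 14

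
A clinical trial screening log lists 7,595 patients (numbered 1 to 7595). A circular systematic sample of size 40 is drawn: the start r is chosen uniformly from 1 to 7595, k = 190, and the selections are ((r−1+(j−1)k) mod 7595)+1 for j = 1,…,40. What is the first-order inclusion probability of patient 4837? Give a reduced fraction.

For each position j, as r ranges over 1…7595 the j-th selection hits every patient exactly once, so patient 4837 is selected for exactly 40 of the 7595 starts.
Inclusion probability = 40/7595 = 8/1519.

8/1519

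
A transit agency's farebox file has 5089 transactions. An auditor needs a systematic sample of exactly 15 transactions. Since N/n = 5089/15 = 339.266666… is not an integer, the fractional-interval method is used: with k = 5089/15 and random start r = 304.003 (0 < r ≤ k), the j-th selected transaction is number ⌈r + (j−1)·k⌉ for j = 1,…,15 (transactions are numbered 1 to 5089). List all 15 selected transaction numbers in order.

j=1: r + 0k = 304.003 → ⌈·⌉ = 305
j=2: r + 1k = 643.269666… → ⌈·⌉ = 644
j=3: r + 2k = 982.536333… → ⌈·⌉ = 983
j=4: r + 3k = 1321.803 → ⌈·⌉ = 1322
j=5: r + 4k = 1661.069666… → ⌈·⌉ = 1662
j=6: r + 5k = 2000.336333… → ⌈·⌉ = 2001
j=7: r + 6k = 2339.603 → ⌈·⌉ = 2340
j=8: r + 7k = 2678.869666… → ⌈·⌉ = 2679
j=9: r + 8k = 3018.136333… → ⌈·⌉ = 3019
j=10: r + 9k = 3357.403 → ⌈·⌉ = 3358
j=11: r + 10k = 3696.669666… → ⌈·⌉ = 3697
j=12: r + 11k = 4035.936333… → ⌈·⌉ = 4036
j=13: r + 12k = 4375.203 → ⌈·⌉ = 4376
j=14: r + 13k = 4714.469666… → ⌈·⌉ = 4715
j=15: r + 14k = 5053.736333… → ⌈·⌉ = 5054

305, 644, 983, 1322, 1662, 2001, 2340, 2679, 3019, 3358, 3697, 4036, 4376, 4715, 5054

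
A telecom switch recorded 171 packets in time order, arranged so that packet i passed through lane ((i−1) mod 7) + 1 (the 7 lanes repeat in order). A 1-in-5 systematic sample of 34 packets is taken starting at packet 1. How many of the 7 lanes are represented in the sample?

7

Consecutive selections differ by k = 5, so their lane numbers differ by 5 mod 7 = 5.
gcd(5, 7) = 1, so the sample visits 7/1 = 7 distinct residues mod 7.
Start 1 is lane 1; the lanes hit are 1, 2, 3, 4, 5, 6, 7.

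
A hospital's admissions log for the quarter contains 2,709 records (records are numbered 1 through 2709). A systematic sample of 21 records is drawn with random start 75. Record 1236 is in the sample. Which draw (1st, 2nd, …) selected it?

k = 2709/21 = 129
position = (1236 − 75)/129 + 1 = 1161/129 + 1 = 9 + 1 = 10

10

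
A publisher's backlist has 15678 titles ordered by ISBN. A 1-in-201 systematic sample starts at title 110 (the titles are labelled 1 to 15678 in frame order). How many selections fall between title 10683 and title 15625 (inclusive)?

25

k = 201
First selection ≥ 10683: 110 + ⌈(10683−110)/201⌉·201 = 110 + 53×201 = 10763
Last selection ≤ 15625: 110 + ⌊(15625−110)/201⌋·201 = 110 + 77×201 = 15587
Count = 77 − 53 + 1 = 25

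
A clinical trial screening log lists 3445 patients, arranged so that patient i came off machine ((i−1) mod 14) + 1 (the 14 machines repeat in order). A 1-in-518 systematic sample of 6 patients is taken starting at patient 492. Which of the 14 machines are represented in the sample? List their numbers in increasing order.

2

Consecutive selections differ by k = 518, so their machine numbers differ by 518 mod 14 = 0.
gcd(518, 14) = 14, so the sample visits 14/14 = 1 distinct residues mod 14.
Start 492 is machine 2; the machines hit are 2.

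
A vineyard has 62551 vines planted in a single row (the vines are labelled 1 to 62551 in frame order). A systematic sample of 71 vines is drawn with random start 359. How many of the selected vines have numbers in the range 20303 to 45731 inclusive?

k = 62551/71 = 881
First selection ≥ 20303: 359 + ⌈(20303−359)/881⌉·881 = 359 + 23×881 = 20622
Last selection ≤ 45731: 359 + ⌊(45731−359)/881⌋·881 = 359 + 51×881 = 45290
Count = 51 − 23 + 1 = 29

29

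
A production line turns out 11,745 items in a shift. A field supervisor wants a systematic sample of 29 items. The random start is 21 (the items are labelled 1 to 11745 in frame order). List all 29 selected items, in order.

21, 426, 831, 1236, 1641, 2046, 2451, 2856, 3261, 3666, 4071, 4476, 4881, 5286, 5691, 6096, 6501, 6906, 7311, 7716, 8121, 8526, 8931, 9336, 9741, 10146, 10551, 10956, 11361

k = N/n = 11745/29 = 405
item 1: 21
item 2: 21 + 405 = 426
item 3: 426 + 405 = 831
item 4: 831 + 405 = 1236
item 5: 1236 + 405 = 1641
item 6: 1641 + 405 = 2046
item 7: 2046 + 405 = 2451
item 8: 2451 + 405 = 2856
item 9: 2856 + 405 = 3261
item 10: 3261 + 405 = 3666
item 11: 3666 + 405 = 4071
item 12: 4071 + 405 = 4476
item 13: 4476 + 405 = 4881
item 14: 4881 + 405 = 5286
item 15: 5286 + 405 = 5691
item 16: 5691 + 405 = 6096
item 17: 6096 + 405 = 6501
item 18: 6501 + 405 = 6906
item 19: 6906 + 405 = 7311
item 20: 7311 + 405 = 7716
item 21: 7716 + 405 = 8121
item 22: 8121 + 405 = 8526
item 23: 8526 + 405 = 8931
item 24: 8931 + 405 = 9336
item 25: 9336 + 405 = 9741
item 26: 9741 + 405 = 10146
item 27: 10146 + 405 = 10551
item 28: 10551 + 405 = 10956
item 29: 10956 + 405 = 11361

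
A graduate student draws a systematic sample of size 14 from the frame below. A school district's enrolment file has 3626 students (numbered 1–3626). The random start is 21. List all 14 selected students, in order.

21, 280, 539, 798, 1057, 1316, 1575, 1834, 2093, 2352, 2611, 2870, 3129, 3388

k = N/n = 3626/14 = 259
student 1: 21
student 2: 21 + 259 = 280
student 3: 280 + 259 = 539
student 4: 539 + 259 = 798
student 5: 798 + 259 = 1057
student 6: 1057 + 259 = 1316
student 7: 1316 + 259 = 1575
student 8: 1575 + 259 = 1834
student 9: 1834 + 259 = 2093
student 10: 2093 + 259 = 2352
student 11: 2352 + 259 = 2611
student 12: 2611 + 259 = 2870
student 13: 2870 + 259 = 3129
student 14: 3129 + 259 = 3388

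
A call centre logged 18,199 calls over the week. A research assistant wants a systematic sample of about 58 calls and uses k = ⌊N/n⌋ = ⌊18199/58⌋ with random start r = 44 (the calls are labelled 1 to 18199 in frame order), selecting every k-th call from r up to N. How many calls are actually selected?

59

k = ⌊18199/58⌋ = 313
Achieved size = ⌊(18199 − 44)/313⌋ + 1 = ⌊18155/313⌋ + 1 = 58 + 1 = 59
(last selection: 44 + 58×313 = 18198 ≤ 18199; next would be 18511 > 18199)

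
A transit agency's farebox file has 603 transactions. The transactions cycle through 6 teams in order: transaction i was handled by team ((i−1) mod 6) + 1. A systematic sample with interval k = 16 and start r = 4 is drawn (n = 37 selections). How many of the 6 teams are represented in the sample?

Consecutive selections differ by k = 16, so their team numbers differ by 16 mod 6 = 4.
gcd(16, 6) = 2, so the sample visits 6/2 = 3 distinct residues mod 6.
Start 4 is team 4; the teams hit are 2, 4, 6.

3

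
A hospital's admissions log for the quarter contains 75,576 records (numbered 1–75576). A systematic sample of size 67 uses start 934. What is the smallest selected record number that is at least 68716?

69742

k = 75576/67 = 1128
Steps past start: ⌈(68716 − 934)/1128⌉ = ⌈67782/1128⌉ = 61
Selected record: 934 + 61×1128 = 69742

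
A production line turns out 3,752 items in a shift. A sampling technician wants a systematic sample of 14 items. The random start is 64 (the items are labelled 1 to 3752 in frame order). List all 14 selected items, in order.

64, 332, 600, 868, 1136, 1404, 1672, 1940, 2208, 2476, 2744, 3012, 3280, 3548

k = N/n = 3752/14 = 268
item 1: 64
item 2: 64 + 268 = 332
item 3: 332 + 268 = 600
item 4: 600 + 268 = 868
item 5: 868 + 268 = 1136
item 6: 1136 + 268 = 1404
item 7: 1404 + 268 = 1672
item 8: 1672 + 268 = 1940
item 9: 1940 + 268 = 2208
item 10: 2208 + 268 = 2476
item 11: 2476 + 268 = 2744
item 12: 2744 + 268 = 3012
item 13: 3012 + 268 = 3280
item 14: 3280 + 268 = 3548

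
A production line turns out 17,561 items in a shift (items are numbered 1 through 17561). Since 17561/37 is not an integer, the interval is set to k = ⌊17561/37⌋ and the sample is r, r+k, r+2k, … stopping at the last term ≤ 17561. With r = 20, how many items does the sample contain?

38

k = ⌊17561/37⌋ = 474
Achieved size = ⌊(17561 − 20)/474⌋ + 1 = ⌊17541/474⌋ + 1 = 37 + 1 = 38
(last selection: 20 + 37×474 = 17558 ≤ 17561; next would be 18032 > 17561)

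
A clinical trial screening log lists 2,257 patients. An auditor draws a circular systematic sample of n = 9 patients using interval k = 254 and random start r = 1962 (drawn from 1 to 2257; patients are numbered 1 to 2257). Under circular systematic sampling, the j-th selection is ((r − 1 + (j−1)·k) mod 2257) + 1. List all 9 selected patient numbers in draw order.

Selection 1: 1962
Selection 2: 1962 + 254 = 2216
Selection 3: 2216 + 254 = 2470 → 2470 − 2257 = 213
Selection 4: 213 + 254 = 467
Selection 5: 467 + 254 = 721
Selection 6: 721 + 254 = 975
Selection 7: 975 + 254 = 1229
Selection 8: 1229 + 254 = 1483
Selection 9: 1483 + 254 = 1737

1962, 2216, 213, 467, 721, 975, 1229, 1483, 1737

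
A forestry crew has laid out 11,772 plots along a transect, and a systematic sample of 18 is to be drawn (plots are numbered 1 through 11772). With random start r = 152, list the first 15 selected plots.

152, 806, 1460, 2114, 2768, 3422, 4076, 4730, 5384, 6038, 6692, 7346, 8000, 8654, 9308

k = N/n = 11772/18 = 654
plot 1: 152
plot 2: 152 + 654 = 806
plot 3: 806 + 654 = 1460
plot 4: 1460 + 654 = 2114
plot 5: 2114 + 654 = 2768
plot 6: 2768 + 654 = 3422
plot 7: 3422 + 654 = 4076
plot 8: 4076 + 654 = 4730
plot 9: 4730 + 654 = 5384
plot 10: 5384 + 654 = 6038
plot 11: 6038 + 654 = 6692
plot 12: 6692 + 654 = 7346
plot 13: 7346 + 654 = 8000
plot 14: 8000 + 654 = 8654
plot 15: 8654 + 654 = 9308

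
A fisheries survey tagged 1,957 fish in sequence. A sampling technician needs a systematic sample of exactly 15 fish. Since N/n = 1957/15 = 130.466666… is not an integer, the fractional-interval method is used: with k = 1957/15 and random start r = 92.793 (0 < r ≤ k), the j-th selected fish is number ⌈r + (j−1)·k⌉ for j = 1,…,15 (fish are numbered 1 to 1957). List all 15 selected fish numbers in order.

j=1: r + 0k = 92.793 → ⌈·⌉ = 93
j=2: r + 1k = 223.259666… → ⌈·⌉ = 224
j=3: r + 2k = 353.726333… → ⌈·⌉ = 354
j=4: r + 3k = 484.193 → ⌈·⌉ = 485
j=5: r + 4k = 614.659666… → ⌈·⌉ = 615
j=6: r + 5k = 745.126333… → ⌈·⌉ = 746
j=7: r + 6k = 875.593 → ⌈·⌉ = 876
j=8: r + 7k = 1006.059666… → ⌈·⌉ = 1007
j=9: r + 8k = 1136.526333… → ⌈·⌉ = 1137
j=10: r + 9k = 1266.993 → ⌈·⌉ = 1267
j=11: r + 10k = 1397.459666… → ⌈·⌉ = 1398
j=12: r + 11k = 1527.926333… → ⌈·⌉ = 1528
j=13: r + 12k = 1658.393 → ⌈·⌉ = 1659
j=14: r + 13k = 1788.859666… → ⌈·⌉ = 1789
j=15: r + 14k = 1919.326333… → ⌈·⌉ = 1920

93, 224, 354, 485, 615, 746, 876, 1007, 1137, 1267, 1398, 1528, 1659, 1789, 1920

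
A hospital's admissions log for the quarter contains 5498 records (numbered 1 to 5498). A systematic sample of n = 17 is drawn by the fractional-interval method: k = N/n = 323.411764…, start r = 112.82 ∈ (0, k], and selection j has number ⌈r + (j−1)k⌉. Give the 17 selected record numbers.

113, 437, 760, 1084, 1407, 1730, 2054, 2377, 2701, 3024, 3347, 3671, 3994, 4318, 4641, 4964, 5288

j=1: r + 0k = 112.82 → ⌈·⌉ = 113
j=2: r + 1k = 436.231764… → ⌈·⌉ = 437
j=3: r + 2k = 759.643529… → ⌈·⌉ = 760
j=4: r + 3k = 1083.055294… → ⌈·⌉ = 1084
j=5: r + 4k = 1406.467058… → ⌈·⌉ = 1407
j=6: r + 5k = 1729.878823… → ⌈·⌉ = 1730
j=7: r + 6k = 2053.290588… → ⌈·⌉ = 2054
j=8: r + 7k = 2376.702352… → ⌈·⌉ = 2377
j=9: r + 8k = 2700.114117… → ⌈·⌉ = 2701
j=10: r + 9k = 3023.525882… → ⌈·⌉ = 3024
j=11: r + 10k = 3346.937647… → ⌈·⌉ = 3347
j=12: r + 11k = 3670.349411… → ⌈·⌉ = 3671
j=13: r + 12k = 3993.761176… → ⌈·⌉ = 3994
j=14: r + 13k = 4317.172941… → ⌈·⌉ = 4318
j=15: r + 14k = 4640.584705… → ⌈·⌉ = 4641
j=16: r + 15k = 4963.996470… → ⌈·⌉ = 4964
j=17: r + 16k = 5287.408235… → ⌈·⌉ = 5288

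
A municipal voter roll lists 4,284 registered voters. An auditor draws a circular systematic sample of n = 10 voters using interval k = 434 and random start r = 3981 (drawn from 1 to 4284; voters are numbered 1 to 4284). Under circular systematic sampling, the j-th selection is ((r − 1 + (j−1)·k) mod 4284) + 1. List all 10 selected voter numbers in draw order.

Selection 1: 3981
Selection 2: 3981 + 434 = 4415 → 4415 − 4284 = 131
Selection 3: 131 + 434 = 565
Selection 4: 565 + 434 = 999
Selection 5: 999 + 434 = 1433
Selection 6: 1433 + 434 = 1867
Selection 7: 1867 + 434 = 2301
Selection 8: 2301 + 434 = 2735
Selection 9: 2735 + 434 = 3169
Selection 10: 3169 + 434 = 3603

3981, 131, 565, 999, 1433, 1867, 2301, 2735, 3169, 3603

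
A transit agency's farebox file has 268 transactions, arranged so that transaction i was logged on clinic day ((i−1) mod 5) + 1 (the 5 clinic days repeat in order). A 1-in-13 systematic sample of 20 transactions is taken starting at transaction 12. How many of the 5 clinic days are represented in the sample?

Consecutive selections differ by k = 13, so their clinic day numbers differ by 13 mod 5 = 3.
gcd(13, 5) = 1, so the sample visits 5/1 = 5 distinct residues mod 5.
Start 12 is clinic day 2; the clinic days hit are 1, 2, 3, 4, 5.

5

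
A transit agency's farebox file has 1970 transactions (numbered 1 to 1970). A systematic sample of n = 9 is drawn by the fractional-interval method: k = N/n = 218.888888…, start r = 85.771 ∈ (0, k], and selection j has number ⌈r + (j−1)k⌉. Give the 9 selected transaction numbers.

86, 305, 524, 743, 962, 1181, 1400, 1618, 1837

j=1: r + 0k = 85.771 → ⌈·⌉ = 86
j=2: r + 1k = 304.659888… → ⌈·⌉ = 305
j=3: r + 2k = 523.548777… → ⌈·⌉ = 524
j=4: r + 3k = 742.437666… → ⌈·⌉ = 743
j=5: r + 4k = 961.326555… → ⌈·⌉ = 962
j=6: r + 5k = 1180.215444… → ⌈·⌉ = 1181
j=7: r + 6k = 1399.104333… → ⌈·⌉ = 1400
j=8: r + 7k = 1617.993222… → ⌈·⌉ = 1618
j=9: r + 8k = 1836.882111… → ⌈·⌉ = 1837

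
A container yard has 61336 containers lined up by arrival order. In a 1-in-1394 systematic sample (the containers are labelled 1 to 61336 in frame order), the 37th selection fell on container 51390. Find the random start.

k = 1394
r = 51390 − (37−1)×1394 = 51390 − 50184 = 1206

1206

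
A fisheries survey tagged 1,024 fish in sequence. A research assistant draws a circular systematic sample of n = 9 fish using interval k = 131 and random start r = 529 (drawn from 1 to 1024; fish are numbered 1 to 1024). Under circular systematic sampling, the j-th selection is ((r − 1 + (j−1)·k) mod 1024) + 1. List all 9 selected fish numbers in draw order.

Selection 1: 529
Selection 2: 529 + 131 = 660
Selection 3: 660 + 131 = 791
Selection 4: 791 + 131 = 922
Selection 5: 922 + 131 = 1053 → 1053 − 1024 = 29
Selection 6: 29 + 131 = 160
Selection 7: 160 + 131 = 291
Selection 8: 291 + 131 = 422
Selection 9: 422 + 131 = 553

529, 660, 791, 922, 29, 160, 291, 422, 553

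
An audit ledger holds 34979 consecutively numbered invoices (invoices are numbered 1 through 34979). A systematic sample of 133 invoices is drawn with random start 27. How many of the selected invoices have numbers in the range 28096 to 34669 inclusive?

k = 34979/133 = 263
First selection ≥ 28096: 27 + ⌈(28096−27)/263⌉·263 = 27 + 107×263 = 28168
Last selection ≤ 34669: 27 + ⌊(34669−27)/263⌋·263 = 27 + 131×263 = 34480
Count = 131 − 107 + 1 = 25

25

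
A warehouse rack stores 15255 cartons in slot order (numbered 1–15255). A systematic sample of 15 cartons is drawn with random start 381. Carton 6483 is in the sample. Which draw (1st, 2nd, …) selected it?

7

k = 15255/15 = 1017
position = (6483 − 381)/1017 + 1 = 6102/1017 + 1 = 6 + 1 = 7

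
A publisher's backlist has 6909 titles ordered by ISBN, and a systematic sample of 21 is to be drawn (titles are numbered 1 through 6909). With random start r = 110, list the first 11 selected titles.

110, 439, 768, 1097, 1426, 1755, 2084, 2413, 2742, 3071, 3400

k = N/n = 6909/21 = 329
title 1: 110
title 2: 110 + 329 = 439
title 3: 439 + 329 = 768
title 4: 768 + 329 = 1097
title 5: 1097 + 329 = 1426
title 6: 1426 + 329 = 1755
title 7: 1755 + 329 = 2084
title 8: 2084 + 329 = 2413
title 9: 2413 + 329 = 2742
title 10: 2742 + 329 = 3071
title 11: 3071 + 329 = 3400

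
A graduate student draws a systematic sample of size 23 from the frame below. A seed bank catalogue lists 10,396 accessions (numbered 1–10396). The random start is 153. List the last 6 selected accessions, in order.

k = N/n = 10396/23 = 452
18th selection = 153 + 17×452 = 7837
19th: 7837 + 452 = 8289
20th: 8289 + 452 = 8741
21st: 8741 + 452 = 9193
22nd: 9193 + 452 = 9645
23rd: 9645 + 452 = 10097

7837, 8289, 8741, 9193, 9645, 10097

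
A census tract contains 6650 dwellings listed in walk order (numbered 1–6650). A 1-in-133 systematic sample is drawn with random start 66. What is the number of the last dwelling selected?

k = 133
50th selection = r + (50−1)·k = 66 + 49×133 = 66 + 6517 = 6583

6583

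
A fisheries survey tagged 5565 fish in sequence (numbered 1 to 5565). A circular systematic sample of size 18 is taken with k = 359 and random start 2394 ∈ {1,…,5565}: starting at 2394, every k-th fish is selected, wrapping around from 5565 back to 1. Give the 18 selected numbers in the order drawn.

2394, 2753, 3112, 3471, 3830, 4189, 4548, 4907, 5266, 60, 419, 778, 1137, 1496, 1855, 2214, 2573, 2932

Selection 1: 2394
Selection 2: 2394 + 359 = 2753
Selection 3: 2753 + 359 = 3112
Selection 4: 3112 + 359 = 3471
Selection 5: 3471 + 359 = 3830
Selection 6: 3830 + 359 = 4189
Selection 7: 4189 + 359 = 4548
Selection 8: 4548 + 359 = 4907
Selection 9: 4907 + 359 = 5266
Selection 10: 5266 + 359 = 5625 → 5625 − 5565 = 60
Selection 11: 60 + 359 = 419
Selection 12: 419 + 359 = 778
Selection 13: 778 + 359 = 1137
Selection 14: 1137 + 359 = 1496
Selection 15: 1496 + 359 = 1855
Selection 16: 1855 + 359 = 2214
Selection 17: 2214 + 359 = 2573
Selection 18: 2573 + 359 = 2932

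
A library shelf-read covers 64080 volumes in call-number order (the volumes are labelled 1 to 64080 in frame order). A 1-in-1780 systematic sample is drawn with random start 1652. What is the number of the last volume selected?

63952

k = 1780
36th selection = r + (36−1)·k = 1652 + 35×1780 = 1652 + 62300 = 63952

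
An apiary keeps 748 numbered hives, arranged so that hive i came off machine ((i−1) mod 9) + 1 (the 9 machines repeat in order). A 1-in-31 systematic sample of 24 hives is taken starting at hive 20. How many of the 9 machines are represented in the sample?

Consecutive selections differ by k = 31, so their machine numbers differ by 31 mod 9 = 4.
gcd(31, 9) = 1, so the sample visits 9/1 = 9 distinct residues mod 9.
Start 20 is machine 2; the machines hit are 1, 2, 3, 4, 5, 6, 7, 8, 9.

9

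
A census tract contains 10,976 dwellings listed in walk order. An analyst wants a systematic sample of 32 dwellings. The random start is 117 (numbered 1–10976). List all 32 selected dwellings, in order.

k = N/n = 10976/32 = 343
dwelling 1: 117
dwelling 2: 117 + 343 = 460
dwelling 3: 460 + 343 = 803
dwelling 4: 803 + 343 = 1146
dwelling 5: 1146 + 343 = 1489
dwelling 6: 1489 + 343 = 1832
dwelling 7: 1832 + 343 = 2175
dwelling 8: 2175 + 343 = 2518
dwelling 9: 2518 + 343 = 2861
dwelling 10: 2861 + 343 = 3204
dwelling 11: 3204 + 343 = 3547
dwelling 12: 3547 + 343 = 3890
dwelling 13: 3890 + 343 = 4233
dwelling 14: 4233 + 343 = 4576
dwelling 15: 4576 + 343 = 4919
dwelling 16: 4919 + 343 = 5262
dwelling 17: 5262 + 343 = 5605
dwelling 18: 5605 + 343 = 5948
dwelling 19: 5948 + 343 = 6291
dwelling 20: 6291 + 343 = 6634
dwelling 21: 6634 + 343 = 6977
dwelling 22: 6977 + 343 = 7320
dwelling 23: 7320 + 343 = 7663
dwelling 24: 7663 + 343 = 8006
dwelling 25: 8006 + 343 = 8349
dwelling 26: 8349 + 343 = 8692
dwelling 27: 8692 + 343 = 9035
dwelling 28: 9035 + 343 = 9378
dwelling 29: 9378 + 343 = 9721
dwelling 30: 9721 + 343 = 10064
dwelling 31: 10064 + 343 = 10407
dwelling 32: 10407 + 343 = 10750

117, 460, 803, 1146, 1489, 1832, 2175, 2518, 2861, 3204, 3547, 3890, 4233, 4576, 4919, 5262, 5605, 5948, 6291, 6634, 6977, 7320, 7663, 8006, 8349, 8692, 9035, 9378, 9721, 10064, 10407, 10750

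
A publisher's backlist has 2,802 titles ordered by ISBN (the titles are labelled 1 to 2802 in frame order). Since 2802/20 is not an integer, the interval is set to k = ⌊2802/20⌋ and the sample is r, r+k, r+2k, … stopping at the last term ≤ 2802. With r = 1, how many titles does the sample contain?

k = ⌊2802/20⌋ = 140
Achieved size = ⌊(2802 − 1)/140⌋ + 1 = ⌊2801/140⌋ + 1 = 20 + 1 = 21
(last selection: 1 + 20×140 = 2801 ≤ 2802; next would be 2941 > 2802)

21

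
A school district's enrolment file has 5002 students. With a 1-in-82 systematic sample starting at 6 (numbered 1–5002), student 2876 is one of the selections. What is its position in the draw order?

36

k = 82
position = (2876 − 6)/82 + 1 = 2870/82 + 1 = 35 + 1 = 36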